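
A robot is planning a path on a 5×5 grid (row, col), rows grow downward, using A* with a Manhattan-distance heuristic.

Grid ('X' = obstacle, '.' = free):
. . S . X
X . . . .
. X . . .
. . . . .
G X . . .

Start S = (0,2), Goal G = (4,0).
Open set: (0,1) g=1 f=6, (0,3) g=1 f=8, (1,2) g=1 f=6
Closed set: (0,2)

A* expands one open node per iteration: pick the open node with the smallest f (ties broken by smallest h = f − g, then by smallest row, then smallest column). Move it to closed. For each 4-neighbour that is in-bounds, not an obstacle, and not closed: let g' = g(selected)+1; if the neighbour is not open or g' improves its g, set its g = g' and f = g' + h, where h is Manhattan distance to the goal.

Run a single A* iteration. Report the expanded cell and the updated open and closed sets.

expanded=(0,1); open=[(0,0) g=2 f=6, (0,3) g=1 f=8, (1,1) g=2 f=6, (1,2) g=1 f=6]; closed=[(0,1), (0,2)]

step 1: expand (0,1) (f=6, h=5) → closed; open now [(0,0) g=2 f=6, (0,3) g=1 f=8, (1,1) g=2 f=6, (1,2) g=1 f=6]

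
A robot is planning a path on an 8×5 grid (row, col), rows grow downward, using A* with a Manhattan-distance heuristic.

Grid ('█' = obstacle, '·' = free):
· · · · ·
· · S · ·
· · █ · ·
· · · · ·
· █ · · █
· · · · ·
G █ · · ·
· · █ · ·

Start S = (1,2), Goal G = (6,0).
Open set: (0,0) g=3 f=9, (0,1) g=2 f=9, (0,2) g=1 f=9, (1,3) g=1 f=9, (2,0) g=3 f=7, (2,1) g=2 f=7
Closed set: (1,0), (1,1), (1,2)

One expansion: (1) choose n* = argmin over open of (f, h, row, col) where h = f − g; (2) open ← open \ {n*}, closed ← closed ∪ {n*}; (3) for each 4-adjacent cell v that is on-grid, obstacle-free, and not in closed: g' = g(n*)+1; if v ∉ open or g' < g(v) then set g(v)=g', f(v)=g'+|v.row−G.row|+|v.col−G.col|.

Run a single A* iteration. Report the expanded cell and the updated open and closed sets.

step 1: expand (2,0) (f=7, h=4) → closed; open now [(0,0) g=3 f=9, (0,1) g=2 f=9, (0,2) g=1 f=9, (1,3) g=1 f=9, (2,1) g=2 f=7, (3,0) g=4 f=7]

expanded=(2,0); open=[(0,0) g=3 f=9, (0,1) g=2 f=9, (0,2) g=1 f=9, (1,3) g=1 f=9, (2,1) g=2 f=7, (3,0) g=4 f=7]; closed=[(1,0), (1,1), (1,2), (2,0)]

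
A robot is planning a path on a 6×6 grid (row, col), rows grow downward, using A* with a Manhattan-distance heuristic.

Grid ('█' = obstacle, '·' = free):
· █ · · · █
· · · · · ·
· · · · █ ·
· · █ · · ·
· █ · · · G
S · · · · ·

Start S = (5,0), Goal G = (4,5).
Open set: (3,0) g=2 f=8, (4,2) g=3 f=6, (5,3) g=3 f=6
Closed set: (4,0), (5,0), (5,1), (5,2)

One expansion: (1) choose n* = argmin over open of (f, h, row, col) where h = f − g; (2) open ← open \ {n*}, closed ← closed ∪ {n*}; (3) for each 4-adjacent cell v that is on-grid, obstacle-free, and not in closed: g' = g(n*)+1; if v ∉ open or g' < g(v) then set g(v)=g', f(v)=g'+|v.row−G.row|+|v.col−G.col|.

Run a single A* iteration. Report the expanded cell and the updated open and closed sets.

expanded=(4,2); open=[(3,0) g=2 f=8, (4,3) g=4 f=6, (5,3) g=3 f=6]; closed=[(4,0), (4,2), (5,0), (5,1), (5,2)]

step 1: expand (4,2) (f=6, h=3) → closed; open now [(3,0) g=2 f=8, (4,3) g=4 f=6, (5,3) g=3 f=6]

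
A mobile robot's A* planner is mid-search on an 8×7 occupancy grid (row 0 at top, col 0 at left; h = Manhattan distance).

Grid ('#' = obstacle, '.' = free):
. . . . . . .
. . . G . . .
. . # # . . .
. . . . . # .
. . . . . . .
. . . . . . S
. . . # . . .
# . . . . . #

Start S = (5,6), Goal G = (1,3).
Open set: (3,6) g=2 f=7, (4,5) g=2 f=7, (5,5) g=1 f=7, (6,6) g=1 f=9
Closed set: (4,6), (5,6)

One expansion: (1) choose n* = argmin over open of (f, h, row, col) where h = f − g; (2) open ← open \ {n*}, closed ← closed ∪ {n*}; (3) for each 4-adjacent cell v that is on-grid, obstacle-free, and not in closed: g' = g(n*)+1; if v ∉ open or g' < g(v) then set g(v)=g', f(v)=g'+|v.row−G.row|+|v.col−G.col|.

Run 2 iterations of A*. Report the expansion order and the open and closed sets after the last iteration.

step 1: expand (3,6) (f=7, h=5) → closed; open now [(2,6) g=3 f=7, (4,5) g=2 f=7, (5,5) g=1 f=7, (6,6) g=1 f=9]
step 2: expand (2,6) (f=7, h=4) → closed; open now [(1,6) g=4 f=7, (2,5) g=4 f=7, (4,5) g=2 f=7, (5,5) g=1 f=7, (6,6) g=1 f=9]

order=[(3,6) → (2,6)]; open=[(1,6) g=4 f=7, (2,5) g=4 f=7, (4,5) g=2 f=7, (5,5) g=1 f=7, (6,6) g=1 f=9]; closed=[(2,6), (3,6), (4,6), (5,6)]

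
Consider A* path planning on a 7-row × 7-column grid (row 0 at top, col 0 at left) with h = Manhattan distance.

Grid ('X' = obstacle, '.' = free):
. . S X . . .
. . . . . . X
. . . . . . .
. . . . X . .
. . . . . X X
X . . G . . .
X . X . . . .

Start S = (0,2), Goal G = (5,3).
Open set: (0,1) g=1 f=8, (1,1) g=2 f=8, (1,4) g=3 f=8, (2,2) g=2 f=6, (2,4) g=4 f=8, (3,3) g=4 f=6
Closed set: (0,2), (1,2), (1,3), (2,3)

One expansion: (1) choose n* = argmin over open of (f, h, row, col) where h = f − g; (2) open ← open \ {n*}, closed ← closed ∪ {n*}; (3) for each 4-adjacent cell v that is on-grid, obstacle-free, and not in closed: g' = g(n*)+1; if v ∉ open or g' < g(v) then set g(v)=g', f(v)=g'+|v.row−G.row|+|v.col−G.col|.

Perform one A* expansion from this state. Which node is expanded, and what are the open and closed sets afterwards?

step 1: expand (3,3) (f=6, h=2) → closed; open now [(0,1) g=1 f=8, (1,1) g=2 f=8, (1,4) g=3 f=8, (2,2) g=2 f=6, (2,4) g=4 f=8, (3,2) g=5 f=8, (4,3) g=5 f=6]

expanded=(3,3); open=[(0,1) g=1 f=8, (1,1) g=2 f=8, (1,4) g=3 f=8, (2,2) g=2 f=6, (2,4) g=4 f=8, (3,2) g=5 f=8, (4,3) g=5 f=6]; closed=[(0,2), (1,2), (1,3), (2,3), (3,3)]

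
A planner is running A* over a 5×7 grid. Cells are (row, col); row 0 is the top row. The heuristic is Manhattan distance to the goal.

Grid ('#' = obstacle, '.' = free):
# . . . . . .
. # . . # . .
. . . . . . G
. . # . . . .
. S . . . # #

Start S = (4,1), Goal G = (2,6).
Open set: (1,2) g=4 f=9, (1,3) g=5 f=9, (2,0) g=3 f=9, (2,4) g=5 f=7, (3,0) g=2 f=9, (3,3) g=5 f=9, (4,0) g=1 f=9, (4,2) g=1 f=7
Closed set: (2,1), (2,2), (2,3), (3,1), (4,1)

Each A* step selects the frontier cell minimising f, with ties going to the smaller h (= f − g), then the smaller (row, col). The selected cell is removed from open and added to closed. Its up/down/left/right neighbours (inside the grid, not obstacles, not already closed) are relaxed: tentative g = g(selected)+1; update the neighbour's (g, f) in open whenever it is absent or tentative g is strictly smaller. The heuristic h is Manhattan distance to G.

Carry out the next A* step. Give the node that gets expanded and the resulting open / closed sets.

step 1: expand (2,4) (f=7, h=2) → closed; open now [(1,2) g=4 f=9, (1,3) g=5 f=9, (2,0) g=3 f=9, (2,5) g=6 f=7, (3,0) g=2 f=9, (3,3) g=5 f=9, (3,4) g=6 f=9, (4,0) g=1 f=9, (4,2) g=1 f=7]

expanded=(2,4); open=[(1,2) g=4 f=9, (1,3) g=5 f=9, (2,0) g=3 f=9, (2,5) g=6 f=7, (3,0) g=2 f=9, (3,3) g=5 f=9, (3,4) g=6 f=9, (4,0) g=1 f=9, (4,2) g=1 f=7]; closed=[(2,1), (2,2), (2,3), (2,4), (3,1), (4,1)]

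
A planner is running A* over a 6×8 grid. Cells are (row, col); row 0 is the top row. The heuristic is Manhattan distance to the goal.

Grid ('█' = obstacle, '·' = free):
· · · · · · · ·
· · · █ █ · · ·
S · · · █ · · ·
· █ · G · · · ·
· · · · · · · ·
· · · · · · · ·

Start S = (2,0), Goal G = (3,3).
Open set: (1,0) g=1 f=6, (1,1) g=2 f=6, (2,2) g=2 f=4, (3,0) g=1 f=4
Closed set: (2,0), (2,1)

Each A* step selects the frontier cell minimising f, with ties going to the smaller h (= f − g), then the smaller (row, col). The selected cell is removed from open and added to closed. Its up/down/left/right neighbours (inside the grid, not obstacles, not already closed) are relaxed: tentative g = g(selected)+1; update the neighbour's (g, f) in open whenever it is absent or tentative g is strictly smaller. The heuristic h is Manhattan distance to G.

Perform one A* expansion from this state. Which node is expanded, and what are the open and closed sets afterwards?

expanded=(2,2); open=[(1,0) g=1 f=6, (1,1) g=2 f=6, (1,2) g=3 f=6, (2,3) g=3 f=4, (3,0) g=1 f=4, (3,2) g=3 f=4]; closed=[(2,0), (2,1), (2,2)]

step 1: expand (2,2) (f=4, h=2) → closed; open now [(1,0) g=1 f=6, (1,1) g=2 f=6, (1,2) g=3 f=6, (2,3) g=3 f=4, (3,0) g=1 f=4, (3,2) g=3 f=4]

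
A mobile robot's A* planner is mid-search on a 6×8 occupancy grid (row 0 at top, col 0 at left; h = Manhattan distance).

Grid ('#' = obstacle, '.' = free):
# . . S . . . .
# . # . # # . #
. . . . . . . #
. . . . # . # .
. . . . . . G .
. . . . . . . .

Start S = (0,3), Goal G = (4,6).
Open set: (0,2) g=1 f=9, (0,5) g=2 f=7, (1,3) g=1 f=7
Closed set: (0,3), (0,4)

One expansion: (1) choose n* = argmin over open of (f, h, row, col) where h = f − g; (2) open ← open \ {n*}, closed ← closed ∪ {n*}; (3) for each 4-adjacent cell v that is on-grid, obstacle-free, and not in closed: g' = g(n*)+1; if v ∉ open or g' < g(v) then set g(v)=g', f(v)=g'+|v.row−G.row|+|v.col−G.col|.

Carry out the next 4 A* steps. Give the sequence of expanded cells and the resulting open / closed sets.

step 1: expand (0,5) (f=7, h=5) → closed; open now [(0,2) g=1 f=9, (0,6) g=3 f=7, (1,3) g=1 f=7]
step 2: expand (0,6) (f=7, h=4) → closed; open now [(0,2) g=1 f=9, (0,7) g=4 f=9, (1,3) g=1 f=7, (1,6) g=4 f=7]
step 3: expand (1,6) (f=7, h=3) → closed; open now [(0,2) g=1 f=9, (0,7) g=4 f=9, (1,3) g=1 f=7, (2,6) g=5 f=7]
step 4: expand (2,6) (f=7, h=2) → closed; open now [(0,2) g=1 f=9, (0,7) g=4 f=9, (1,3) g=1 f=7, (2,5) g=6 f=9]

order=[(0,5) → (0,6) → (1,6) → (2,6)]; open=[(0,2) g=1 f=9, (0,7) g=4 f=9, (1,3) g=1 f=7, (2,5) g=6 f=9]; closed=[(0,3), (0,4), (0,5), (0,6), (1,6), (2,6)]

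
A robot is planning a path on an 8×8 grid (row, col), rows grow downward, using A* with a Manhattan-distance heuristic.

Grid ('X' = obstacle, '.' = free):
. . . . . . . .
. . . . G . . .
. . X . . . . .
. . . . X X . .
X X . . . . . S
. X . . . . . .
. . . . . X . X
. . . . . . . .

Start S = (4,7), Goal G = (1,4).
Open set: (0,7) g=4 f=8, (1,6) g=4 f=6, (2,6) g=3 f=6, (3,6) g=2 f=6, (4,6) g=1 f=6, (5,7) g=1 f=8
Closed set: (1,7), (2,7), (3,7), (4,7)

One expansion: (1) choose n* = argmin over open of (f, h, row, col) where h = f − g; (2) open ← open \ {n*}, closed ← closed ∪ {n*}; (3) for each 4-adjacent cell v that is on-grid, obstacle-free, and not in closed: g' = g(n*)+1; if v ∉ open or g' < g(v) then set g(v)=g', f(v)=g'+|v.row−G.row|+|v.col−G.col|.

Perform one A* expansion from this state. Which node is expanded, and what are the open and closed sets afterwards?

step 1: expand (1,6) (f=6, h=2) → closed; open now [(0,6) g=5 f=8, (0,7) g=4 f=8, (1,5) g=5 f=6, (2,6) g=3 f=6, (3,6) g=2 f=6, (4,6) g=1 f=6, (5,7) g=1 f=8]

expanded=(1,6); open=[(0,6) g=5 f=8, (0,7) g=4 f=8, (1,5) g=5 f=6, (2,6) g=3 f=6, (3,6) g=2 f=6, (4,6) g=1 f=6, (5,7) g=1 f=8]; closed=[(1,6), (1,7), (2,7), (3,7), (4,7)]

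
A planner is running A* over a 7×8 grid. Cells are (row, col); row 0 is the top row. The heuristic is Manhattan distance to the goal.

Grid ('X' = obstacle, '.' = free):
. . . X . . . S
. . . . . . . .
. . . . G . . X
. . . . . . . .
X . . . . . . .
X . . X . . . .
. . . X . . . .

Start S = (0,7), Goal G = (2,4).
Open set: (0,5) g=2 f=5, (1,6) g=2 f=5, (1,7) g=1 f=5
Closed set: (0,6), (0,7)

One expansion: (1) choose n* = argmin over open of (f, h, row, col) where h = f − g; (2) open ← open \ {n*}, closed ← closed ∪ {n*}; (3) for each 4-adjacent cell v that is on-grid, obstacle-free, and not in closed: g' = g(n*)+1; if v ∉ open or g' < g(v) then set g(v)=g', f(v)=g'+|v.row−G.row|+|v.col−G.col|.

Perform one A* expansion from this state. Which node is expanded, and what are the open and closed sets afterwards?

expanded=(0,5); open=[(0,4) g=3 f=5, (1,5) g=3 f=5, (1,6) g=2 f=5, (1,7) g=1 f=5]; closed=[(0,5), (0,6), (0,7)]

step 1: expand (0,5) (f=5, h=3) → closed; open now [(0,4) g=3 f=5, (1,5) g=3 f=5, (1,6) g=2 f=5, (1,7) g=1 f=5]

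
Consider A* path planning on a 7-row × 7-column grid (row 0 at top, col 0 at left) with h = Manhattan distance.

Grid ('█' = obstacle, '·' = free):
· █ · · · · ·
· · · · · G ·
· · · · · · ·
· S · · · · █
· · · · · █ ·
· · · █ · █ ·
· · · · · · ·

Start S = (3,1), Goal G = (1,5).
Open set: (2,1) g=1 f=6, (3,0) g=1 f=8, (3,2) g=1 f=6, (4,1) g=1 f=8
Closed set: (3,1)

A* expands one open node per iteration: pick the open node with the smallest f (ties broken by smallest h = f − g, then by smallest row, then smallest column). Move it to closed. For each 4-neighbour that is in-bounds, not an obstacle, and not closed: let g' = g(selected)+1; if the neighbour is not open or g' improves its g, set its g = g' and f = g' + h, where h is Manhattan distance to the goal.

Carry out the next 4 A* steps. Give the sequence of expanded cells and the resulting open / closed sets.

order=[(2,1) → (1,1) → (1,2) → (1,3)]; open=[(0,2) g=4 f=8, (0,3) g=5 f=8, (1,0) g=3 f=8, (1,4) g=5 f=6, (2,0) g=2 f=8, (2,2) g=2 f=6, (2,3) g=5 f=8, (3,0) g=1 f=8, (3,2) g=1 f=6, (4,1) g=1 f=8]; closed=[(1,1), (1,2), (1,3), (2,1), (3,1)]

step 1: expand (2,1) (f=6, h=5) → closed; open now [(1,1) g=2 f=6, (2,0) g=2 f=8, (2,2) g=2 f=6, (3,0) g=1 f=8, (3,2) g=1 f=6, (4,1) g=1 f=8]
step 2: expand (1,1) (f=6, h=4) → closed; open now [(1,0) g=3 f=8, (1,2) g=3 f=6, (2,0) g=2 f=8, (2,2) g=2 f=6, (3,0) g=1 f=8, (3,2) g=1 f=6, (4,1) g=1 f=8]
step 3: expand (1,2) (f=6, h=3) → closed; open now [(0,2) g=4 f=8, (1,0) g=3 f=8, (1,3) g=4 f=6, (2,0) g=2 f=8, (2,2) g=2 f=6, (3,0) g=1 f=8, (3,2) g=1 f=6, (4,1) g=1 f=8]
step 4: expand (1,3) (f=6, h=2) → closed; open now [(0,2) g=4 f=8, (0,3) g=5 f=8, (1,0) g=3 f=8, (1,4) g=5 f=6, (2,0) g=2 f=8, (2,2) g=2 f=6, (2,3) g=5 f=8, (3,0) g=1 f=8, (3,2) g=1 f=6, (4,1) g=1 f=8]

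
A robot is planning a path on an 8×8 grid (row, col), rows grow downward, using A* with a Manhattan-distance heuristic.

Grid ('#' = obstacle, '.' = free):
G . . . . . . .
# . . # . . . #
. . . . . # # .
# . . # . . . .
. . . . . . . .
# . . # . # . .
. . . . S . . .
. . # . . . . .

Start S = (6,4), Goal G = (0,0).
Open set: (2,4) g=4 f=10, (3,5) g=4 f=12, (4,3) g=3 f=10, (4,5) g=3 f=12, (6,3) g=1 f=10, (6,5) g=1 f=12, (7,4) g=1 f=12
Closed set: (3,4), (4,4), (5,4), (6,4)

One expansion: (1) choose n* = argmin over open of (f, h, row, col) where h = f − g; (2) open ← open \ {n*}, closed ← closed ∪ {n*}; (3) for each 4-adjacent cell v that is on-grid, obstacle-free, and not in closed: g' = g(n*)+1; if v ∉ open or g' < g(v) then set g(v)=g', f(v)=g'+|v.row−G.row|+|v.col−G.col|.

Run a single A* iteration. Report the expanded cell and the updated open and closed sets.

expanded=(2,4); open=[(1,4) g=5 f=10, (2,3) g=5 f=10, (3,5) g=4 f=12, (4,3) g=3 f=10, (4,5) g=3 f=12, (6,3) g=1 f=10, (6,5) g=1 f=12, (7,4) g=1 f=12]; closed=[(2,4), (3,4), (4,4), (5,4), (6,4)]

step 1: expand (2,4) (f=10, h=6) → closed; open now [(1,4) g=5 f=10, (2,3) g=5 f=10, (3,5) g=4 f=12, (4,3) g=3 f=10, (4,5) g=3 f=12, (6,3) g=1 f=10, (6,5) g=1 f=12, (7,4) g=1 f=12]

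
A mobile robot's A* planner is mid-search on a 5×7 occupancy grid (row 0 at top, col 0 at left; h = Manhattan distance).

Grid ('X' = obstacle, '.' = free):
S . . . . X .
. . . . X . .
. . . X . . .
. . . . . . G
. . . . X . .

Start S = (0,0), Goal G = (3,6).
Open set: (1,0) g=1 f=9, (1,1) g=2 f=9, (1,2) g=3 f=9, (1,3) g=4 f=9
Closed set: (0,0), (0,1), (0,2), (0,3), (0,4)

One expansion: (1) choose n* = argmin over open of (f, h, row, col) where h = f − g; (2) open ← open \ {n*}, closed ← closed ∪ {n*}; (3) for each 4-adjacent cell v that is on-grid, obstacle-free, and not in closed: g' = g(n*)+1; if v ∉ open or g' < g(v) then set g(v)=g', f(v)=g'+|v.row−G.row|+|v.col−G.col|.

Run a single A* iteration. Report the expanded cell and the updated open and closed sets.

step 1: expand (1,3) (f=9, h=5) → closed; open now [(1,0) g=1 f=9, (1,1) g=2 f=9, (1,2) g=3 f=9]

expanded=(1,3); open=[(1,0) g=1 f=9, (1,1) g=2 f=9, (1,2) g=3 f=9]; closed=[(0,0), (0,1), (0,2), (0,3), (0,4), (1,3)]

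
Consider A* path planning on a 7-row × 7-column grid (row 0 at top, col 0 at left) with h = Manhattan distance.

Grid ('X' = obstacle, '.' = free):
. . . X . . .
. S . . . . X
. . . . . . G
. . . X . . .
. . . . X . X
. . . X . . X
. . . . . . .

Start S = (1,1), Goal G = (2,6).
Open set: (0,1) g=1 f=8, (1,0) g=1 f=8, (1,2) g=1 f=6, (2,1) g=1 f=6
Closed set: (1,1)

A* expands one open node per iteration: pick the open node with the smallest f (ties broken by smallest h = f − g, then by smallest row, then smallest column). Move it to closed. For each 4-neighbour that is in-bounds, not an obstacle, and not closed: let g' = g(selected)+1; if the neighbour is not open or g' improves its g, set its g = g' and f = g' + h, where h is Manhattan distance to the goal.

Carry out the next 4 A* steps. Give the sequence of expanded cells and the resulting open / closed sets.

order=[(1,2) → (1,3) → (1,4) → (1,5)]; open=[(0,1) g=1 f=8, (0,2) g=2 f=8, (0,4) g=4 f=8, (0,5) g=5 f=8, (1,0) g=1 f=8, (2,1) g=1 f=6, (2,2) g=2 f=6, (2,3) g=3 f=6, (2,4) g=4 f=6, (2,5) g=5 f=6]; closed=[(1,1), (1,2), (1,3), (1,4), (1,5)]

step 1: expand (1,2) (f=6, h=5) → closed; open now [(0,1) g=1 f=8, (0,2) g=2 f=8, (1,0) g=1 f=8, (1,3) g=2 f=6, (2,1) g=1 f=6, (2,2) g=2 f=6]
step 2: expand (1,3) (f=6, h=4) → closed; open now [(0,1) g=1 f=8, (0,2) g=2 f=8, (1,0) g=1 f=8, (1,4) g=3 f=6, (2,1) g=1 f=6, (2,2) g=2 f=6, (2,3) g=3 f=6]
step 3: expand (1,4) (f=6, h=3) → closed; open now [(0,1) g=1 f=8, (0,2) g=2 f=8, (0,4) g=4 f=8, (1,0) g=1 f=8, (1,5) g=4 f=6, (2,1) g=1 f=6, (2,2) g=2 f=6, (2,3) g=3 f=6, (2,4) g=4 f=6]
step 4: expand (1,5) (f=6, h=2) → closed; open now [(0,1) g=1 f=8, (0,2) g=2 f=8, (0,4) g=4 f=8, (0,5) g=5 f=8, (1,0) g=1 f=8, (2,1) g=1 f=6, (2,2) g=2 f=6, (2,3) g=3 f=6, (2,4) g=4 f=6, (2,5) g=5 f=6]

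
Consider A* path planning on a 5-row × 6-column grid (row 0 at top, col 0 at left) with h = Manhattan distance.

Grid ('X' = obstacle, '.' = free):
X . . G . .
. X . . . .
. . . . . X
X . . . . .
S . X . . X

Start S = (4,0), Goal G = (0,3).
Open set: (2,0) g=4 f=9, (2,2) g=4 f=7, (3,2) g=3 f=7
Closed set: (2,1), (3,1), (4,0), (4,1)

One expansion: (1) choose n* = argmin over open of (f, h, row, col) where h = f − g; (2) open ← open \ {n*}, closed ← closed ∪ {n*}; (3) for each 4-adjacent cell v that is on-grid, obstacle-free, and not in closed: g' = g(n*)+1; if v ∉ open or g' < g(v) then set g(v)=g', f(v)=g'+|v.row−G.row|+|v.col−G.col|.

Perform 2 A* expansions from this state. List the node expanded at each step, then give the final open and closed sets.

order=[(2,2) → (1,2)]; open=[(0,2) g=6 f=7, (1,3) g=6 f=7, (2,0) g=4 f=9, (2,3) g=5 f=7, (3,2) g=3 f=7]; closed=[(1,2), (2,1), (2,2), (3,1), (4,0), (4,1)]

step 1: expand (2,2) (f=7, h=3) → closed; open now [(1,2) g=5 f=7, (2,0) g=4 f=9, (2,3) g=5 f=7, (3,2) g=3 f=7]
step 2: expand (1,2) (f=7, h=2) → closed; open now [(0,2) g=6 f=7, (1,3) g=6 f=7, (2,0) g=4 f=9, (2,3) g=5 f=7, (3,2) g=3 f=7]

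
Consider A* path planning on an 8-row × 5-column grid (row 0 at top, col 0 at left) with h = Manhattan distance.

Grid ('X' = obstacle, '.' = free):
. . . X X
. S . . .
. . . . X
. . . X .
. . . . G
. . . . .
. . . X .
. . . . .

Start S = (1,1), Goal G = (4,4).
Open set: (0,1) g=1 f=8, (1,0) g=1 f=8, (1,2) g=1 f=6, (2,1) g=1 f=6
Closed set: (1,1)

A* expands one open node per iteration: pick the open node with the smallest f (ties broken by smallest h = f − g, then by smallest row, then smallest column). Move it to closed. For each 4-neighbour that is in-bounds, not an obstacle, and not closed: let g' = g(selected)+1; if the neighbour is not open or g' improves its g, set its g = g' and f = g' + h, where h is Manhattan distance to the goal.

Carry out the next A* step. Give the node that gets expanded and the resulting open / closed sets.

step 1: expand (1,2) (f=6, h=5) → closed; open now [(0,1) g=1 f=8, (0,2) g=2 f=8, (1,0) g=1 f=8, (1,3) g=2 f=6, (2,1) g=1 f=6, (2,2) g=2 f=6]

expanded=(1,2); open=[(0,1) g=1 f=8, (0,2) g=2 f=8, (1,0) g=1 f=8, (1,3) g=2 f=6, (2,1) g=1 f=6, (2,2) g=2 f=6]; closed=[(1,1), (1,2)]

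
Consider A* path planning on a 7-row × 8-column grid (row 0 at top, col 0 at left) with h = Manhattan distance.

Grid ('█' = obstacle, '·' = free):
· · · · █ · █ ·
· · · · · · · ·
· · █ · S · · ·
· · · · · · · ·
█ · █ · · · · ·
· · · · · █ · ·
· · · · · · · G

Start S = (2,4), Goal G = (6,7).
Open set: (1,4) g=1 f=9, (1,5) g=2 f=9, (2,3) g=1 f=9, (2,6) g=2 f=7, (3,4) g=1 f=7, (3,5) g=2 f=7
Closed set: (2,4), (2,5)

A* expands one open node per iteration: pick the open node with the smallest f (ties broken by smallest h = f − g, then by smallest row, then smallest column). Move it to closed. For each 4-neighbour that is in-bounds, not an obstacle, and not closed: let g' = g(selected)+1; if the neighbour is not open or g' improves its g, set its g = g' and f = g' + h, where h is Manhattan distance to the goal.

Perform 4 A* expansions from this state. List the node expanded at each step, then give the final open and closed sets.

order=[(2,6) → (2,7) → (3,7) → (4,7)]; open=[(1,4) g=1 f=9, (1,5) g=2 f=9, (1,6) g=3 f=9, (1,7) g=4 f=9, (2,3) g=1 f=9, (3,4) g=1 f=7, (3,5) g=2 f=7, (3,6) g=3 f=7, (4,6) g=6 f=9, (5,7) g=6 f=7]; closed=[(2,4), (2,5), (2,6), (2,7), (3,7), (4,7)]

step 1: expand (2,6) (f=7, h=5) → closed; open now [(1,4) g=1 f=9, (1,5) g=2 f=9, (1,6) g=3 f=9, (2,3) g=1 f=9, (2,7) g=3 f=7, (3,4) g=1 f=7, (3,5) g=2 f=7, (3,6) g=3 f=7]
step 2: expand (2,7) (f=7, h=4) → closed; open now [(1,4) g=1 f=9, (1,5) g=2 f=9, (1,6) g=3 f=9, (1,7) g=4 f=9, (2,3) g=1 f=9, (3,4) g=1 f=7, (3,5) g=2 f=7, (3,6) g=3 f=7, (3,7) g=4 f=7]
step 3: expand (3,7) (f=7, h=3) → closed; open now [(1,4) g=1 f=9, (1,5) g=2 f=9, (1,6) g=3 f=9, (1,7) g=4 f=9, (2,3) g=1 f=9, (3,4) g=1 f=7, (3,5) g=2 f=7, (3,6) g=3 f=7, (4,7) g=5 f=7]
step 4: expand (4,7) (f=7, h=2) → closed; open now [(1,4) g=1 f=9, (1,5) g=2 f=9, (1,6) g=3 f=9, (1,7) g=4 f=9, (2,3) g=1 f=9, (3,4) g=1 f=7, (3,5) g=2 f=7, (3,6) g=3 f=7, (4,6) g=6 f=9, (5,7) g=6 f=7]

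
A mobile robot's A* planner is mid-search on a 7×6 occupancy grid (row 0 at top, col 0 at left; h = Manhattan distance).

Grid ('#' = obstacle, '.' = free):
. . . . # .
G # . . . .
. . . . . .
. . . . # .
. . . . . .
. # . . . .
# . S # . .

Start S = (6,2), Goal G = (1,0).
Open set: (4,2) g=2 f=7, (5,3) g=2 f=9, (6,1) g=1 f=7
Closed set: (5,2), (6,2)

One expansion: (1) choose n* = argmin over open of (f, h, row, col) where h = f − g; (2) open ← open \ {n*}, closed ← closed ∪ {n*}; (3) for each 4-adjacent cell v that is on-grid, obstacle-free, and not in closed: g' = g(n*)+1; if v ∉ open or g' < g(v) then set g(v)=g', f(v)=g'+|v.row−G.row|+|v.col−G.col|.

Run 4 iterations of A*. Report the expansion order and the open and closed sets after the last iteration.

order=[(4,2) → (3,2) → (2,2) → (1,2)]; open=[(0,2) g=6 f=9, (1,3) g=6 f=9, (2,1) g=5 f=7, (2,3) g=5 f=9, (3,1) g=4 f=7, (3,3) g=4 f=9, (4,1) g=3 f=7, (4,3) g=3 f=9, (5,3) g=2 f=9, (6,1) g=1 f=7]; closed=[(1,2), (2,2), (3,2), (4,2), (5,2), (6,2)]

step 1: expand (4,2) (f=7, h=5) → closed; open now [(3,2) g=3 f=7, (4,1) g=3 f=7, (4,3) g=3 f=9, (5,3) g=2 f=9, (6,1) g=1 f=7]
step 2: expand (3,2) (f=7, h=4) → closed; open now [(2,2) g=4 f=7, (3,1) g=4 f=7, (3,3) g=4 f=9, (4,1) g=3 f=7, (4,3) g=3 f=9, (5,3) g=2 f=9, (6,1) g=1 f=7]
step 3: expand (2,2) (f=7, h=3) → closed; open now [(1,2) g=5 f=7, (2,1) g=5 f=7, (2,3) g=5 f=9, (3,1) g=4 f=7, (3,3) g=4 f=9, (4,1) g=3 f=7, (4,3) g=3 f=9, (5,3) g=2 f=9, (6,1) g=1 f=7]
step 4: expand (1,2) (f=7, h=2) → closed; open now [(0,2) g=6 f=9, (1,3) g=6 f=9, (2,1) g=5 f=7, (2,3) g=5 f=9, (3,1) g=4 f=7, (3,3) g=4 f=9, (4,1) g=3 f=7, (4,3) g=3 f=9, (5,3) g=2 f=9, (6,1) g=1 f=7]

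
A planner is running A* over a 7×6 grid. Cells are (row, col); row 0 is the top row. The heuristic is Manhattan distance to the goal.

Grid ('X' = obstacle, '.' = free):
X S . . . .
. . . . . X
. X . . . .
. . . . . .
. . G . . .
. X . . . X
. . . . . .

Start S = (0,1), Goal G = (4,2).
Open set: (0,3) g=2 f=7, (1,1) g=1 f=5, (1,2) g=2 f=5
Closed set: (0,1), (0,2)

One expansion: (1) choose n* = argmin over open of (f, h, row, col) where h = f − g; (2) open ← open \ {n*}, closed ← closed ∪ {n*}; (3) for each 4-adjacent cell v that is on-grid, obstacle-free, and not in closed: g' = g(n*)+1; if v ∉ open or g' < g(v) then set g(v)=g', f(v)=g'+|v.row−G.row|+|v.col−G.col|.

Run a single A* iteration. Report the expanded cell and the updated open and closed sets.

step 1: expand (1,2) (f=5, h=3) → closed; open now [(0,3) g=2 f=7, (1,1) g=1 f=5, (1,3) g=3 f=7, (2,2) g=3 f=5]

expanded=(1,2); open=[(0,3) g=2 f=7, (1,1) g=1 f=5, (1,3) g=3 f=7, (2,2) g=3 f=5]; closed=[(0,1), (0,2), (1,2)]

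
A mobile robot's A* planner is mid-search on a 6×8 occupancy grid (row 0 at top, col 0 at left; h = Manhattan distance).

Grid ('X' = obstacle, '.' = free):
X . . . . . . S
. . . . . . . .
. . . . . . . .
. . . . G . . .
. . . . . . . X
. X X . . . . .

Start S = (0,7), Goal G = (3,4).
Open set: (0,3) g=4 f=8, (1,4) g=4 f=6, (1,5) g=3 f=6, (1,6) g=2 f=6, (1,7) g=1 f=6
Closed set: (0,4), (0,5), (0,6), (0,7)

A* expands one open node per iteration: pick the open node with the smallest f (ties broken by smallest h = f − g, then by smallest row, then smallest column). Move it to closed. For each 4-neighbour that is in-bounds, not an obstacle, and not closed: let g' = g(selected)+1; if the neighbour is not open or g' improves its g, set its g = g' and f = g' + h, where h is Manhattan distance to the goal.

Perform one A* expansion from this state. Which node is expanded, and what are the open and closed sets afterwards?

step 1: expand (1,4) (f=6, h=2) → closed; open now [(0,3) g=4 f=8, (1,3) g=5 f=8, (1,5) g=3 f=6, (1,6) g=2 f=6, (1,7) g=1 f=6, (2,4) g=5 f=6]

expanded=(1,4); open=[(0,3) g=4 f=8, (1,3) g=5 f=8, (1,5) g=3 f=6, (1,6) g=2 f=6, (1,7) g=1 f=6, (2,4) g=5 f=6]; closed=[(0,4), (0,5), (0,6), (0,7), (1,4)]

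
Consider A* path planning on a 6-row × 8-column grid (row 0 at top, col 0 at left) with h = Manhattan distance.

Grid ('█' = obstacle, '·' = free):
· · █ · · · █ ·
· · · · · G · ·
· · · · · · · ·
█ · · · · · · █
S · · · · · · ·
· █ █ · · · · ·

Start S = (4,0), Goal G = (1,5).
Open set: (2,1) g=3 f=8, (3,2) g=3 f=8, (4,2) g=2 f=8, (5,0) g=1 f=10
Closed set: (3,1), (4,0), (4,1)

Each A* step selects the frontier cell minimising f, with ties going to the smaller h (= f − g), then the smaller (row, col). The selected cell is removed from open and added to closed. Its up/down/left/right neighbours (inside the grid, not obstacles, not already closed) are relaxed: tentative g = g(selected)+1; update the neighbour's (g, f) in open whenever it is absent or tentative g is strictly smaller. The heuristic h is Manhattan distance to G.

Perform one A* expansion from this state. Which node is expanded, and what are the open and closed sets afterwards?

expanded=(2,1); open=[(1,1) g=4 f=8, (2,0) g=4 f=10, (2,2) g=4 f=8, (3,2) g=3 f=8, (4,2) g=2 f=8, (5,0) g=1 f=10]; closed=[(2,1), (3,1), (4,0), (4,1)]

step 1: expand (2,1) (f=8, h=5) → closed; open now [(1,1) g=4 f=8, (2,0) g=4 f=10, (2,2) g=4 f=8, (3,2) g=3 f=8, (4,2) g=2 f=8, (5,0) g=1 f=10]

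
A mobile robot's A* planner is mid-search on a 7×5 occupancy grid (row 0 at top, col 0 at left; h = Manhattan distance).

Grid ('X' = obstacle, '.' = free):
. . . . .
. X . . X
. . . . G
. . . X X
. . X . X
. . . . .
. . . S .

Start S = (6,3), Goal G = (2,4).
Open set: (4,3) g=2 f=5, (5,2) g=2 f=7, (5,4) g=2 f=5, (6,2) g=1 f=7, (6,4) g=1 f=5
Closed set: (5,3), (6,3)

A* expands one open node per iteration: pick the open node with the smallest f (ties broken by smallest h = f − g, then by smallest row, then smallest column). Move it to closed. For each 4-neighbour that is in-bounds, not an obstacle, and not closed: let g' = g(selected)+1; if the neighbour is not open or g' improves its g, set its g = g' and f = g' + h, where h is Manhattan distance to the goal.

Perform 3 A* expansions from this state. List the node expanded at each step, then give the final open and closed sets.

order=[(4,3) → (5,4) → (6,4)]; open=[(5,2) g=2 f=7, (6,2) g=1 f=7]; closed=[(4,3), (5,3), (5,4), (6,3), (6,4)]

step 1: expand (4,3) (f=5, h=3) → closed; open now [(5,2) g=2 f=7, (5,4) g=2 f=5, (6,2) g=1 f=7, (6,4) g=1 f=5]
step 2: expand (5,4) (f=5, h=3) → closed; open now [(5,2) g=2 f=7, (6,2) g=1 f=7, (6,4) g=1 f=5]
step 3: expand (6,4) (f=5, h=4) → closed; open now [(5,2) g=2 f=7, (6,2) g=1 f=7]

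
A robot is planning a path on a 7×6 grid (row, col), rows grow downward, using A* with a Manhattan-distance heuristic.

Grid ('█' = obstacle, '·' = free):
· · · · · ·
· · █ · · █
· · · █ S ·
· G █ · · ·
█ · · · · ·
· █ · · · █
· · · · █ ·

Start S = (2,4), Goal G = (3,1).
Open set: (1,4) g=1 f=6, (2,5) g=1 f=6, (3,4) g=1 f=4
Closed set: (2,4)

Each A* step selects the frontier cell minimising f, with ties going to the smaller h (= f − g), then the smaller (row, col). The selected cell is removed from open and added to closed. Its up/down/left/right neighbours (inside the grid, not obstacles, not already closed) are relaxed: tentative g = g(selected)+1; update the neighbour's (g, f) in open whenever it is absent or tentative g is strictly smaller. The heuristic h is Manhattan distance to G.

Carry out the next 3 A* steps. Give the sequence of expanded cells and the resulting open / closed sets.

step 1: expand (3,4) (f=4, h=3) → closed; open now [(1,4) g=1 f=6, (2,5) g=1 f=6, (3,3) g=2 f=4, (3,5) g=2 f=6, (4,4) g=2 f=6]
step 2: expand (3,3) (f=4, h=2) → closed; open now [(1,4) g=1 f=6, (2,5) g=1 f=6, (3,5) g=2 f=6, (4,3) g=3 f=6, (4,4) g=2 f=6]
step 3: expand (4,3) (f=6, h=3) → closed; open now [(1,4) g=1 f=6, (2,5) g=1 f=6, (3,5) g=2 f=6, (4,2) g=4 f=6, (4,4) g=2 f=6, (5,3) g=4 f=8]

order=[(3,4) → (3,3) → (4,3)]; open=[(1,4) g=1 f=6, (2,5) g=1 f=6, (3,5) g=2 f=6, (4,2) g=4 f=6, (4,4) g=2 f=6, (5,3) g=4 f=8]; closed=[(2,4), (3,3), (3,4), (4,3)]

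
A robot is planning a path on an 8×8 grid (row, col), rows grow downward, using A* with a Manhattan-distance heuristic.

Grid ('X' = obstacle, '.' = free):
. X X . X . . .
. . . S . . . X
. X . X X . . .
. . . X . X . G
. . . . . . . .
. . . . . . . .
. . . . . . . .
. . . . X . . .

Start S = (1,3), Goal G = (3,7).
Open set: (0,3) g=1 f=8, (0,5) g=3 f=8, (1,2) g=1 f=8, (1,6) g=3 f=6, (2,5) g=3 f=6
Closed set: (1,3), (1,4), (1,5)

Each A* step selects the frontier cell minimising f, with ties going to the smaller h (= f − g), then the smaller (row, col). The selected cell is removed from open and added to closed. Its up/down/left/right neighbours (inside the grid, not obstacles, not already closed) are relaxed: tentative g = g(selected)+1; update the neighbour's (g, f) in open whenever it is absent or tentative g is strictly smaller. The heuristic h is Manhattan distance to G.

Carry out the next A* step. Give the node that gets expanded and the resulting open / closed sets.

expanded=(1,6); open=[(0,3) g=1 f=8, (0,5) g=3 f=8, (0,6) g=4 f=8, (1,2) g=1 f=8, (2,5) g=3 f=6, (2,6) g=4 f=6]; closed=[(1,3), (1,4), (1,5), (1,6)]

step 1: expand (1,6) (f=6, h=3) → closed; open now [(0,3) g=1 f=8, (0,5) g=3 f=8, (0,6) g=4 f=8, (1,2) g=1 f=8, (2,5) g=3 f=6, (2,6) g=4 f=6]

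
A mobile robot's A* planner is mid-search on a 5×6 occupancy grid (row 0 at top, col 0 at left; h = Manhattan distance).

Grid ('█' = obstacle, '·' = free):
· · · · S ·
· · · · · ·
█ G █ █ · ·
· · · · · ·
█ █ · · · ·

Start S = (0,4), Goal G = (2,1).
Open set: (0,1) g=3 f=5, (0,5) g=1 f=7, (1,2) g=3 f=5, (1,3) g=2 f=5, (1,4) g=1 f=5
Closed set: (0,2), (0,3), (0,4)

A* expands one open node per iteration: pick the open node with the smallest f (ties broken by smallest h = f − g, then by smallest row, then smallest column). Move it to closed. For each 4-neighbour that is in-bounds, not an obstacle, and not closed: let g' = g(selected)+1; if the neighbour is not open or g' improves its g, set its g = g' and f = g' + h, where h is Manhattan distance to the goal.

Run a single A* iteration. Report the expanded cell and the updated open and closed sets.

expanded=(0,1); open=[(0,0) g=4 f=7, (0,5) g=1 f=7, (1,1) g=4 f=5, (1,2) g=3 f=5, (1,3) g=2 f=5, (1,4) g=1 f=5]; closed=[(0,1), (0,2), (0,3), (0,4)]

step 1: expand (0,1) (f=5, h=2) → closed; open now [(0,0) g=4 f=7, (0,5) g=1 f=7, (1,1) g=4 f=5, (1,2) g=3 f=5, (1,3) g=2 f=5, (1,4) g=1 f=5]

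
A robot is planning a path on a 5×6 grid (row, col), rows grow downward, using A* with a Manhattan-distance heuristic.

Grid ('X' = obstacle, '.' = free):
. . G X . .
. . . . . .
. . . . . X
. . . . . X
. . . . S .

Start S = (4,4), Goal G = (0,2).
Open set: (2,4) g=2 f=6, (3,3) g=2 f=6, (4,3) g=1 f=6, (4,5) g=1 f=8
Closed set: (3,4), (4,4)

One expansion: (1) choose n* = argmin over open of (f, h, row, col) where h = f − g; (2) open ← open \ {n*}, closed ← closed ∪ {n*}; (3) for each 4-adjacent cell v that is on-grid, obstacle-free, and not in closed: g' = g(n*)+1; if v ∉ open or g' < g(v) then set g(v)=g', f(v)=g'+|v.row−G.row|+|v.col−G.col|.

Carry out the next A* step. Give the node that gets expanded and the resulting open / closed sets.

expanded=(2,4); open=[(1,4) g=3 f=6, (2,3) g=3 f=6, (3,3) g=2 f=6, (4,3) g=1 f=6, (4,5) g=1 f=8]; closed=[(2,4), (3,4), (4,4)]

step 1: expand (2,4) (f=6, h=4) → closed; open now [(1,4) g=3 f=6, (2,3) g=3 f=6, (3,3) g=2 f=6, (4,3) g=1 f=6, (4,5) g=1 f=8]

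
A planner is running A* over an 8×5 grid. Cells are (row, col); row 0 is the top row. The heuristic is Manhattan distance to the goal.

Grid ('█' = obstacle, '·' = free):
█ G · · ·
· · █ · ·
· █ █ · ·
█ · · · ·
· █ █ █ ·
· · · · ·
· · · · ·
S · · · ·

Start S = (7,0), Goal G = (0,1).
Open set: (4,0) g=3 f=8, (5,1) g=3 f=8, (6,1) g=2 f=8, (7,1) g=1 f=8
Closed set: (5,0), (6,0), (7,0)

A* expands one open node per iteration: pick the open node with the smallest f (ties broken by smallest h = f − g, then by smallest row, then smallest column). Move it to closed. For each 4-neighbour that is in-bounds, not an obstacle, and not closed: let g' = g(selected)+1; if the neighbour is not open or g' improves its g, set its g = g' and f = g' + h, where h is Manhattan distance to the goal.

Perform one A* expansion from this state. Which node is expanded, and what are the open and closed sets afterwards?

expanded=(4,0); open=[(5,1) g=3 f=8, (6,1) g=2 f=8, (7,1) g=1 f=8]; closed=[(4,0), (5,0), (6,0), (7,0)]

step 1: expand (4,0) (f=8, h=5) → closed; open now [(5,1) g=3 f=8, (6,1) g=2 f=8, (7,1) g=1 f=8]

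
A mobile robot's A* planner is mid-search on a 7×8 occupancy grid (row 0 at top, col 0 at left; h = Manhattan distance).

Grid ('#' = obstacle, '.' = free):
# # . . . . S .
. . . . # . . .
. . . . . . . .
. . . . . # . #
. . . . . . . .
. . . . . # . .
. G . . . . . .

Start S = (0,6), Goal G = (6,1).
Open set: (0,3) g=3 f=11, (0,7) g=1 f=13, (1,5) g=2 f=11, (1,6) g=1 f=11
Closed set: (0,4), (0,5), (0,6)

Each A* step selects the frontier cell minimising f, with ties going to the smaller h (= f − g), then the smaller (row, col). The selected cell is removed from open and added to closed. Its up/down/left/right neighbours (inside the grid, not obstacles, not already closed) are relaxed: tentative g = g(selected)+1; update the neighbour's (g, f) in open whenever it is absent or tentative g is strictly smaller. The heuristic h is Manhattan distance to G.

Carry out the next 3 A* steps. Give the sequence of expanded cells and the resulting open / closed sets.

step 1: expand (0,3) (f=11, h=8) → closed; open now [(0,2) g=4 f=11, (0,7) g=1 f=13, (1,3) g=4 f=11, (1,5) g=2 f=11, (1,6) g=1 f=11]
step 2: expand (0,2) (f=11, h=7) → closed; open now [(0,7) g=1 f=13, (1,2) g=5 f=11, (1,3) g=4 f=11, (1,5) g=2 f=11, (1,6) g=1 f=11]
step 3: expand (1,2) (f=11, h=6) → closed; open now [(0,7) g=1 f=13, (1,1) g=6 f=11, (1,3) g=4 f=11, (1,5) g=2 f=11, (1,6) g=1 f=11, (2,2) g=6 f=11]

order=[(0,3) → (0,2) → (1,2)]; open=[(0,7) g=1 f=13, (1,1) g=6 f=11, (1,3) g=4 f=11, (1,5) g=2 f=11, (1,6) g=1 f=11, (2,2) g=6 f=11]; closed=[(0,2), (0,3), (0,4), (0,5), (0,6), (1,2)]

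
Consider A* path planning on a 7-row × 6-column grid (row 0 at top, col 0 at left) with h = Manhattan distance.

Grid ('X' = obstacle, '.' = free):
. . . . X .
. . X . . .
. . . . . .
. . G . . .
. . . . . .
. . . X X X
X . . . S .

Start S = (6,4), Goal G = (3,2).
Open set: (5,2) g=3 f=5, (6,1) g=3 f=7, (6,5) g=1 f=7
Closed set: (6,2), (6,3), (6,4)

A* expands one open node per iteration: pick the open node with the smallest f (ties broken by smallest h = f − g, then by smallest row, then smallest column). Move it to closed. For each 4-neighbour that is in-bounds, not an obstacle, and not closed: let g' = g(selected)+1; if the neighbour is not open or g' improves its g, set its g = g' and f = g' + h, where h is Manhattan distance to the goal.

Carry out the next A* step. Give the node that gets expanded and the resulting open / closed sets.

expanded=(5,2); open=[(4,2) g=4 f=5, (5,1) g=4 f=7, (6,1) g=3 f=7, (6,5) g=1 f=7]; closed=[(5,2), (6,2), (6,3), (6,4)]

step 1: expand (5,2) (f=5, h=2) → closed; open now [(4,2) g=4 f=5, (5,1) g=4 f=7, (6,1) g=3 f=7, (6,5) g=1 f=7]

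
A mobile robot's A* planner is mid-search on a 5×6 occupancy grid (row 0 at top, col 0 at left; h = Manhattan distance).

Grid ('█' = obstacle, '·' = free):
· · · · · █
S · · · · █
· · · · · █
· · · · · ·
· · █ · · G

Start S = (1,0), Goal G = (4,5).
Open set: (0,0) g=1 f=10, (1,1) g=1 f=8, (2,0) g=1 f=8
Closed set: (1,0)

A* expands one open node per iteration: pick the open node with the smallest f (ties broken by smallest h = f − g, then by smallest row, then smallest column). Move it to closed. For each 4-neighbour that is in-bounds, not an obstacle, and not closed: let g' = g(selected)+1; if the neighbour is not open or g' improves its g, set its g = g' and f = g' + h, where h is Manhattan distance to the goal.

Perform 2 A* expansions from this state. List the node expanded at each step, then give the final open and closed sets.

step 1: expand (1,1) (f=8, h=7) → closed; open now [(0,0) g=1 f=10, (0,1) g=2 f=10, (1,2) g=2 f=8, (2,0) g=1 f=8, (2,1) g=2 f=8]
step 2: expand (1,2) (f=8, h=6) → closed; open now [(0,0) g=1 f=10, (0,1) g=2 f=10, (0,2) g=3 f=10, (1,3) g=3 f=8, (2,0) g=1 f=8, (2,1) g=2 f=8, (2,2) g=3 f=8]

order=[(1,1) → (1,2)]; open=[(0,0) g=1 f=10, (0,1) g=2 f=10, (0,2) g=3 f=10, (1,3) g=3 f=8, (2,0) g=1 f=8, (2,1) g=2 f=8, (2,2) g=3 f=8]; closed=[(1,0), (1,1), (1,2)]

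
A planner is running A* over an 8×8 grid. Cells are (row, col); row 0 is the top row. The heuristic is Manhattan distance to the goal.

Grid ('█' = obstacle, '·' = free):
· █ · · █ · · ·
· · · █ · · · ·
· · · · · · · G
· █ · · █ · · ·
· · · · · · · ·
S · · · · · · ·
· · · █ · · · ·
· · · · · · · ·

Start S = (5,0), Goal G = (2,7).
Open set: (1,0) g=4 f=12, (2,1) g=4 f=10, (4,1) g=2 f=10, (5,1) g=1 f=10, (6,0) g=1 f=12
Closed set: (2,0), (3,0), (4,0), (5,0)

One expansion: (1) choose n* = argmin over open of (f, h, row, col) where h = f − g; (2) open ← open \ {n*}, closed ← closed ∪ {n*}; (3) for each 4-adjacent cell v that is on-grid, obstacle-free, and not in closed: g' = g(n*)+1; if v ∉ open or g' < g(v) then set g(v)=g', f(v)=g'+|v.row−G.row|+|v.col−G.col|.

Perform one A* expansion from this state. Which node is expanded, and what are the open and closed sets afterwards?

step 1: expand (2,1) (f=10, h=6) → closed; open now [(1,0) g=4 f=12, (1,1) g=5 f=12, (2,2) g=5 f=10, (4,1) g=2 f=10, (5,1) g=1 f=10, (6,0) g=1 f=12]

expanded=(2,1); open=[(1,0) g=4 f=12, (1,1) g=5 f=12, (2,2) g=5 f=10, (4,1) g=2 f=10, (5,1) g=1 f=10, (6,0) g=1 f=12]; closed=[(2,0), (2,1), (3,0), (4,0), (5,0)]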